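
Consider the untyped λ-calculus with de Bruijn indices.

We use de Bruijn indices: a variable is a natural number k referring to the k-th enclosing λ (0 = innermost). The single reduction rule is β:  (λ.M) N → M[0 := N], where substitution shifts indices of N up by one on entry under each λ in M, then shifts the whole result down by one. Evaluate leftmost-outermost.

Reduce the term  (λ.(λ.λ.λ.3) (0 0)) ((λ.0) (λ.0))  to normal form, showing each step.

  start: (λ.(λ.λ.λ.3) (0 0)) ((λ.0) (λ.0))
  [1] (λ.λ.λ.(λ.0) (λ.0)) ((λ.0) (λ.0) ((λ.0) (λ.0)))
  [2] λ.λ.(λ.0) (λ.0)
  [3] λ.λ.λ.0

Answer: normal form = λ.λ.λ.0  (in 3 steps)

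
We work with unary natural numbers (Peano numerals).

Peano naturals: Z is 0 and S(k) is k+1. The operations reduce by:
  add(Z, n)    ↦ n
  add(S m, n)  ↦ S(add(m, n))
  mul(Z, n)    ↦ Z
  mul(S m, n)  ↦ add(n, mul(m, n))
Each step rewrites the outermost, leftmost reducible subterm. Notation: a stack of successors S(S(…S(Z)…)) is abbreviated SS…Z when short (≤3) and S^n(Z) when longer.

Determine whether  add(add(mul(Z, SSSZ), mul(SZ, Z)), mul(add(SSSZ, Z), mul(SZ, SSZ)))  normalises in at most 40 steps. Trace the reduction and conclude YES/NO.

  start: add(add(mul(Z, SSSZ), mul(SZ, Z)), mul(add(SSSZ, Z), mul(SZ, SSZ)))
  [1] add(add(Z, mul(SZ, Z)), mul(add(SSSZ, Z), mul(SZ, SSZ)))
  [2] add(mul(SZ, Z), mul(add(SSSZ, Z), mul(SZ, SSZ)))
  [3] add(add(Z, mul(Z, Z)), mul(add(SSSZ, Z), mul(SZ, SSZ)))
  [4] add(mul(Z, Z), mul(add(SSSZ, Z), mul(SZ, SSZ)))
  [5] add(Z, mul(add(SSSZ, Z), mul(SZ, SSZ)))
  [6] mul(add(SSSZ, Z), mul(SZ, SSZ))
  [7] mul(S(add(SSZ, Z)), mul(SZ, SSZ))
  [8] add(mul(SZ, SSZ), mul(add(SSZ, Z), mul(SZ, SSZ)))
  [9] add(add(SSZ, mul(Z, SSZ)), mul(add(SSZ, Z), mul(SZ, SSZ)))
  [10] add(S(add(SZ, mul(Z, SSZ))), mul(add(SSZ, Z), mul(SZ, SSZ)))
  [11] S(add(add(SZ, mul(Z, SSZ)), mul(add(SSZ, Z), mul(SZ, SSZ))))
  [12] S(add(S(add(Z, mul(Z, SSZ))), mul(add(SSZ, Z), mul(SZ, SSZ))))
  [13] S(S(add(add(Z, mul(Z, SSZ)), mul(add(SSZ, Z), mul(SZ, SSZ)))))
  [14] S(S(add(mul(Z, SSZ), mul(add(SSZ, Z), mul(SZ, SSZ)))))
  [15] S(S(add(Z, mul(add(SSZ, Z), mul(SZ, SSZ)))))
  [16] S(S(mul(add(SSZ, Z), mul(SZ, SSZ))))
  [17] S(S(mul(S(add(SZ, Z)), mul(SZ, SSZ))))
  [18] S(S(add(mul(SZ, SSZ), mul(add(SZ, Z), mul(SZ, SSZ)))))
  [19] S(S(add(add(SSZ, mul(Z, SSZ)), mul(add(SZ, Z), mul(SZ, SSZ)))))
  [20] S(S(add(S(add(SZ, mul(Z, SSZ))), mul(add(SZ, Z), mul(SZ, SSZ)))))
  [21] S(S(S(add(add(SZ, mul(Z, SSZ)), mul(add(SZ, Z), mul(SZ, SSZ))))))
  [22] S(S(S(add(S(add(Z, mul(Z, SSZ))), mul(add(SZ, Z), mul(SZ, SSZ))))))
  [23] S(S(S(S(add(add(Z, mul(Z, SSZ)), mul(add(SZ, Z), mul(SZ, SSZ)))))))
  [24] S(S(S(S(add(mul(Z, SSZ), mul(add(SZ, Z), mul(SZ, SSZ)))))))
  [25] S(S(S(S(add(Z, mul(add(SZ, Z), mul(SZ, SSZ)))))))
  [26] S(S(S(S(mul(add(SZ, Z), mul(SZ, SSZ))))))
  [27] S(S(S(S(mul(S(add(Z, Z)), mul(SZ, SSZ))))))
  [28] S(S(S(S(add(mul(SZ, SSZ), mul(add(Z, Z), mul(SZ, SSZ)))))))
  [29] S(S(S(S(add(add(SSZ, mul(Z, SSZ)), mul(add(Z, Z), mul(SZ, SSZ)))))))
  [30] S(S(S(S(add(S(add(SZ, mul(Z, SSZ))), mul(add(Z, Z), mul(SZ, SSZ)))))))
  [31] S(S(S(S(S(add(add(SZ, mul(Z, SSZ)), mul(add(Z, Z), mul(SZ, SSZ))))))))
  [32] S(S(S(S(S(add(S(add(Z, mul(Z, SSZ))), mul(add(Z, Z), mul(SZ, SSZ))))))))
  [33] S(S(S(S(S(S(add(add(Z, mul(Z, SSZ)), mul(add(Z, Z), mul(SZ, SSZ)))))))))
  [34] S(S(S(S(S(S(add(mul(Z, SSZ), mul(add(Z, Z), mul(SZ, SSZ)))))))))
  [35] S(S(S(S(S(S(add(Z, mul(add(Z, Z), mul(SZ, SSZ)))))))))
  [36] S(S(S(S(S(S(mul(add(Z, Z), mul(SZ, SSZ))))))))
  [37] S(S(S(S(S(S(mul(Z, mul(SZ, SSZ))))))))
  [38] S^6(Z)

Answer: YES — reaches normal form S^6(Z) in 38 ≤ 40 steps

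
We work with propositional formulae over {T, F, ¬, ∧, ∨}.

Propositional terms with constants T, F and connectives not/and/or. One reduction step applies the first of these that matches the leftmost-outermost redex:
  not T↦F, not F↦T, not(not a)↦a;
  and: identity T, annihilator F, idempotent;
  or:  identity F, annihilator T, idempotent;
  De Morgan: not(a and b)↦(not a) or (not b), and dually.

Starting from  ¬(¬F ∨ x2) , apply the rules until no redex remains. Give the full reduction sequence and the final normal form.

Answer: normal form = F  (in 3 steps)

Reduction:
  start: ¬(¬F ∨ x2)
  step 1: ¬¬F ∧ ¬x2
  step 2: F ∧ ¬x2
  step 3: F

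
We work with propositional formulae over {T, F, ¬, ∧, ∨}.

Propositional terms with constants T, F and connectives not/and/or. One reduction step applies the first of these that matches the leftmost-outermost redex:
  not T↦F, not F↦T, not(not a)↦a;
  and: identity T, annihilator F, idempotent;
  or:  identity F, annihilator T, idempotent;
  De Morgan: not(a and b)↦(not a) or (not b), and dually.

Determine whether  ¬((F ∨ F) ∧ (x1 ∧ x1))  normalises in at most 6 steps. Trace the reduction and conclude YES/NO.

Answer: YES — reaches normal form T in 5 ≤ 6 steps

Working:
  start: ¬((F ∨ F) ∧ (x1 ∧ x1))
  step 1: ¬(F ∨ F) ∨ ¬(x1 ∧ x1)
  step 2: (¬F ∧ ¬F) ∨ ¬(x1 ∧ x1)
  step 3: ¬F ∨ ¬(x1 ∧ x1)
  step 4: T ∨ ¬(x1 ∧ x1)
  step 5: T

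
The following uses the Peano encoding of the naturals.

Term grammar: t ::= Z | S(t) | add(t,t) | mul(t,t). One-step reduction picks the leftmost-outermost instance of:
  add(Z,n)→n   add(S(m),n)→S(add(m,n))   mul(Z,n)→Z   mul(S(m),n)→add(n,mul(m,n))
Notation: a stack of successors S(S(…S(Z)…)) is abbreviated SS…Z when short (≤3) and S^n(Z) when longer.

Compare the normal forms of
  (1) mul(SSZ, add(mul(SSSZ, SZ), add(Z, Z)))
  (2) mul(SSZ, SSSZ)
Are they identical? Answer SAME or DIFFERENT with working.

Term A:
  start: mul(SSZ, add(mul(SSSZ, SZ), add(Z, Z)))
  [1] add(add(mul(SSSZ, SZ), add(Z, Z)), mul(SZ, add(mul(SSSZ, SZ), add(Z, Z))))
  [2] add(add(add(SZ, mul(SSZ, SZ)), add(Z, Z)), mul(SZ, add(mul(SSSZ, SZ), add(Z, Z))))
  [3] add(add(S(add(Z, mul(SSZ, SZ))), add(Z, Z)), mul(SZ, add(mul(SSSZ, SZ), add(Z, Z))))
  [4] add(S(add(add(Z, mul(SSZ, SZ)), add(Z, Z))), mul(SZ, add(mul(SSSZ, SZ), add(Z, Z))))
  [5] S(add(add(add(Z, mul(SSZ, SZ)), add(Z, Z)), mul(SZ, add(mul(SSSZ, SZ), add(Z, Z)))))
  [6] S(add(add(mul(SSZ, SZ), add(Z, Z)), mul(SZ, add(mul(SSSZ, SZ), add(Z, Z)))))
  [7] S(add(add(add(SZ, mul(SZ, SZ)), add(Z, Z)), mul(SZ, add(mul(SSSZ, SZ), add(Z, Z)))))
  [8] S(add(add(S(add(Z, mul(SZ, SZ))), add(Z, Z)), mul(SZ, add(mul(SSSZ, SZ), add(Z, Z)))))
  [9] S(add(S(add(add(Z, mul(SZ, SZ)), add(Z, Z))), mul(SZ, add(mul(SSSZ, SZ), add(Z, Z)))))
  [10] S(S(add(add(add(Z, mul(SZ, SZ)), add(Z, Z)), mul(SZ, add(mul(SSSZ, SZ), add(Z, Z))))))
  [11] S(S(add(add(mul(SZ, SZ), add(Z, Z)), mul(SZ, add(mul(SSSZ, SZ), add(Z, Z))))))
  [12] S(S(add(add(add(SZ, mul(Z, SZ)), add(Z, Z)), mul(SZ, add(mul(SSSZ, SZ), add(Z, Z))))))
  [13] S(S(add(add(S(add(Z, mul(Z, SZ))), add(Z, Z)), mul(SZ, add(mul(SSSZ, SZ), add(Z, Z))))))
  [14] S(S(add(S(add(add(Z, mul(Z, SZ)), add(Z, Z))), mul(SZ, add(mul(SSSZ, SZ), add(Z, Z))))))
  [15] S(S(S(add(add(add(Z, mul(Z, SZ)), add(Z, Z)), mul(SZ, add(mul(SSSZ, SZ), add(Z, Z)))))))
  [16] S(S(S(add(add(mul(Z, SZ), add(Z, Z)), mul(SZ, add(mul(SSSZ, SZ), add(Z, Z)))))))
  [17] S(S(S(add(add(Z, add(Z, Z)), mul(SZ, add(mul(SSSZ, SZ), add(Z, Z)))))))
  [18] S(S(S(add(add(Z, Z), mul(SZ, add(mul(SSSZ, SZ), add(Z, Z)))))))
  [19] S(S(S(add(Z, mul(SZ, add(mul(SSSZ, SZ), add(Z, Z)))))))
  [20] S(S(S(mul(SZ, add(mul(SSSZ, SZ), add(Z, Z))))))
  [21] S(S(S(add(add(mul(SSSZ, SZ), add(Z, Z)), mul(Z, add(mul(SSSZ, SZ), add(Z, Z)))))))
  [22] S(S(S(add(add(add(SZ, mul(SSZ, SZ)), add(Z, Z)), mul(Z, add(mul(SSSZ, SZ), add(Z, Z)))))))
  [23] S(S(S(add(add(S(add(Z, mul(SSZ, SZ))), add(Z, Z)), mul(Z, add(mul(SSSZ, SZ), add(Z, Z)))))))
  [24] S(S(S(add(S(add(add(Z, mul(SSZ, SZ)), add(Z, Z))), mul(Z, add(mul(SSSZ, SZ), add(Z, Z)))))))
  [25] S(S(S(S(add(add(add(Z, mul(SSZ, SZ)), add(Z, Z)), mul(Z, add(mul(SSSZ, SZ), add(Z, Z))))))))
  [26] S(S(S(S(add(add(mul(SSZ, SZ), add(Z, Z)), mul(Z, add(mul(SSSZ, SZ), add(Z, Z))))))))
  [27] S(S(S(S(add(add(add(SZ, mul(SZ, SZ)), add(Z, Z)), mul(Z, add(mul(SSSZ, SZ), add(Z, Z))))))))
  [28] S(S(S(S(add(add(S(add(Z, mul(SZ, SZ))), add(Z, Z)), mul(Z, add(mul(SSSZ, SZ), add(Z, Z))))))))
  [29] S(S(S(S(add(S(add(add(Z, mul(SZ, SZ)), add(Z, Z))), mul(Z, add(mul(SSSZ, SZ), add(Z, Z))))))))
  [30] S(S(S(S(S(add(add(add(Z, mul(SZ, SZ)), add(Z, Z)), mul(Z, add(mul(SSSZ, SZ), add(Z, Z)))))))))
  [31] S(S(S(S(S(add(add(mul(SZ, SZ), add(Z, Z)), mul(Z, add(mul(SSSZ, SZ), add(Z, Z)))))))))
  [32] S(S(S(S(S(add(add(add(SZ, mul(Z, SZ)), add(Z, Z)), mul(Z, add(mul(SSSZ, SZ), add(Z, Z)))))))))
  [33] S(S(S(S(S(add(add(S(add(Z, mul(Z, SZ))), add(Z, Z)), mul(Z, add(mul(SSSZ, SZ), add(Z, Z)))))))))
  [34] S(S(S(S(S(add(S(add(add(Z, mul(Z, SZ)), add(Z, Z))), mul(Z, add(mul(SSSZ, SZ), add(Z, Z)))))))))
  [35] S(S(S(S(S(S(add(add(add(Z, mul(Z, SZ)), add(Z, Z)), mul(Z, add(mul(SSSZ, SZ), add(Z, Z))))))))))
  [36] S(S(S(S(S(S(add(add(mul(Z, SZ), add(Z, Z)), mul(Z, add(mul(SSSZ, SZ), add(Z, Z))))))))))
  [37] S(S(S(S(S(S(add(add(Z, add(Z, Z)), mul(Z, add(mul(SSSZ, SZ), add(Z, Z))))))))))
  [38] S(S(S(S(S(S(add(add(Z, Z), mul(Z, add(mul(SSSZ, SZ), add(Z, Z))))))))))
  [39] S(S(S(S(S(S(add(Z, mul(Z, add(mul(SSSZ, SZ), add(Z, Z))))))))))
  [40] S(S(S(S(S(S(mul(Z, add(mul(SSSZ, SZ), add(Z, Z)))))))))
  [41] S^6(Z)

Term B:
  start: mul(SSZ, SSSZ)
  [1] add(SSSZ, mul(SZ, SSSZ))
  [2] S(add(SSZ, mul(SZ, SSSZ)))
  [3] S(S(add(SZ, mul(SZ, SSSZ))))
  [4] S(S(S(add(Z, mul(SZ, SSSZ)))))
  [5] S(S(S(mul(SZ, SSSZ))))
  [6] S(S(S(add(SSSZ, mul(Z, SSSZ)))))
  [7] S(S(S(S(add(SSZ, mul(Z, SSSZ))))))
  [8] S(S(S(S(S(add(SZ, mul(Z, SSSZ)))))))
  [9] S(S(S(S(S(S(add(Z, mul(Z, SSSZ))))))))
  [10] S(S(S(S(S(S(mul(Z, SSSZ)))))))
  [11] S^6(Z)

Answer: SAME — A ⇓ S^6(Z), B ⇓ S^6(Z)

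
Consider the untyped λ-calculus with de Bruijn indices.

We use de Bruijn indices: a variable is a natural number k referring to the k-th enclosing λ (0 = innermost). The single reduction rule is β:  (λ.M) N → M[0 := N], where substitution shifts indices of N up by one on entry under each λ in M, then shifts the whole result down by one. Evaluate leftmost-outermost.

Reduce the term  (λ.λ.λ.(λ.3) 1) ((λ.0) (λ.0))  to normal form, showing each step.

  start: (λ.λ.λ.(λ.3) 1) ((λ.0) (λ.0))
  →1  λ.λ.(λ.(λ.0) (λ.0)) 1
  →2  λ.λ.(λ.0) (λ.0)
  →3  λ.λ.λ.0

Answer: normal form = λ.λ.λ.0  (in 3 steps)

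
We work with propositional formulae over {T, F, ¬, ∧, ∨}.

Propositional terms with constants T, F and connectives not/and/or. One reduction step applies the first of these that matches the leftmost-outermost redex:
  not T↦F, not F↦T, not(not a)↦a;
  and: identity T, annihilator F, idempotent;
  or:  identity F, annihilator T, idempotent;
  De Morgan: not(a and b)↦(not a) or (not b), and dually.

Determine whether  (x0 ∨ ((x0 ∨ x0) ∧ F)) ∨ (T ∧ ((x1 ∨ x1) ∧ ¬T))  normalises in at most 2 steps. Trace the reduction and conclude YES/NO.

Answer: NO — after 2 steps the term is x0 ∨ (T ∧ ((x1 ∨ x1) ∧ ¬T)), not yet normal

Reduction:
  start: (x0 ∨ ((x0 ∨ x0) ∧ F)) ∨ (T ∧ ((x1 ∨ x1) ∧ ¬T))
  step 1: (x0 ∨ F) ∨ (T ∧ ((x1 ∨ x1) ∧ ¬T))
  step 2: x0 ∨ (T ∧ ((x1 ∨ x1) ∧ ¬T))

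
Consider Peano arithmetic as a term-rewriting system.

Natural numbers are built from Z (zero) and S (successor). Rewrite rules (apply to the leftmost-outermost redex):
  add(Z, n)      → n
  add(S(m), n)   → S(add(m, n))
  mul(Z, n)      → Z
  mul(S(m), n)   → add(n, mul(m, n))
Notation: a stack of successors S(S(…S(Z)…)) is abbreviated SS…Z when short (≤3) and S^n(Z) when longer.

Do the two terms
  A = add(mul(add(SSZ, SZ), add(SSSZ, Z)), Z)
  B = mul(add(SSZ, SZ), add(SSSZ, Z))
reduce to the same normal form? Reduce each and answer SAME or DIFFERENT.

Answer: SAME — A ⇓ S^9(Z), B ⇓ S^9(Z)

Derivation:
Term A:
  start: add(mul(add(SSZ, SZ), add(SSSZ, Z)), Z)
  →1  add(mul(S(add(SZ, SZ)), add(SSSZ, Z)), Z)
  →2  add(add(add(SSSZ, Z), mul(add(SZ, SZ), add(SSSZ, Z))), Z)
  →3  add(add(S(add(SSZ, Z)), mul(add(SZ, SZ), add(SSSZ, Z))), Z)
  →4  add(S(add(add(SSZ, Z), mul(add(SZ, SZ), add(SSSZ, Z)))), Z)
  →5  S(add(add(add(SSZ, Z), mul(add(SZ, SZ), add(SSSZ, Z))), Z))
  →6  S(add(add(S(add(SZ, Z)), mul(add(SZ, SZ), add(SSSZ, Z))), Z))
  →7  S(add(S(add(add(SZ, Z), mul(add(SZ, SZ), add(SSSZ, Z)))), Z))
  →8  S(S(add(add(add(SZ, Z), mul(add(SZ, SZ), add(SSSZ, Z))), Z)))
  →9  S(S(add(add(S(add(Z, Z)), mul(add(SZ, SZ), add(SSSZ, Z))), Z)))
  →10  S(S(add(S(add(add(Z, Z), mul(add(SZ, SZ), add(SSSZ, Z)))), Z)))
  →11  S(S(S(add(add(add(Z, Z), mul(add(SZ, SZ), add(SSSZ, Z))), Z))))
  →12  S(S(S(add(add(Z, mul(add(SZ, SZ), add(SSSZ, Z))), Z))))
  →13  S(S(S(add(mul(add(SZ, SZ), add(SSSZ, Z)), Z))))
  →14  S(S(S(add(mul(S(add(Z, SZ)), add(SSSZ, Z)), Z))))
  →15  S(S(S(add(add(add(SSSZ, Z), mul(add(Z, SZ), add(SSSZ, Z))), Z))))
  →16  S(S(S(add(add(S(add(SSZ, Z)), mul(add(Z, SZ), add(SSSZ, Z))), Z))))
  →17  S(S(S(add(S(add(add(SSZ, Z), mul(add(Z, SZ), add(SSSZ, Z)))), Z))))
  →18  S(S(S(S(add(add(add(SSZ, Z), mul(add(Z, SZ), add(SSSZ, Z))), Z)))))
  →19  S(S(S(S(add(add(S(add(SZ, Z)), mul(add(Z, SZ), add(SSSZ, Z))), Z)))))
  →20  S(S(S(S(add(S(add(add(SZ, Z), mul(add(Z, SZ), add(SSSZ, Z)))), Z)))))
  →21  S(S(S(S(S(add(add(add(SZ, Z), mul(add(Z, SZ), add(SSSZ, Z))), Z))))))
  →22  S(S(S(S(S(add(add(S(add(Z, Z)), mul(add(Z, SZ), add(SSSZ, Z))), Z))))))
  →23  S(S(S(S(S(add(S(add(add(Z, Z), mul(add(Z, SZ), add(SSSZ, Z)))), Z))))))
  →24  S(S(S(S(S(S(add(add(add(Z, Z), mul(add(Z, SZ), add(SSSZ, Z))), Z)))))))
  →25  S(S(S(S(S(S(add(add(Z, mul(add(Z, SZ), add(SSSZ, Z))), Z)))))))
  →26  S(S(S(S(S(S(add(mul(add(Z, SZ), add(SSSZ, Z)), Z)))))))
  →27  S(S(S(S(S(S(add(mul(SZ, add(SSSZ, Z)), Z)))))))
  →28  S(S(S(S(S(S(add(add(add(SSSZ, Z), mul(Z, add(SSSZ, Z))), Z)))))))
  →29  S(S(S(S(S(S(add(add(S(add(SSZ, Z)), mul(Z, add(SSSZ, Z))), Z)))))))
  →30  S(S(S(S(S(S(add(S(add(add(SSZ, Z), mul(Z, add(SSSZ, Z)))), Z)))))))
  →31  S(S(S(S(S(S(S(add(add(add(SSZ, Z), mul(Z, add(SSSZ, Z))), Z))))))))
  →32  S(S(S(S(S(S(S(add(add(S(add(SZ, Z)), mul(Z, add(SSSZ, Z))), Z))))))))
  →33  S(S(S(S(S(S(S(add(S(add(add(SZ, Z), mul(Z, add(SSSZ, Z)))), Z))))))))
  →34  S(S(S(S(S(S(S(S(add(add(add(SZ, Z), mul(Z, add(SSSZ, Z))), Z)))))))))
  →35  S(S(S(S(S(S(S(S(add(add(S(add(Z, Z)), mul(Z, add(SSSZ, Z))), Z)))))))))
  →36  S(S(S(S(S(S(S(S(add(S(add(add(Z, Z), mul(Z, add(SSSZ, Z)))), Z)))))))))
  →37  S(S(S(S(S(S(S(S(S(add(add(add(Z, Z), mul(Z, add(SSSZ, Z))), Z))))))))))
  →38  S(S(S(S(S(S(S(S(S(add(add(Z, mul(Z, add(SSSZ, Z))), Z))))))))))
  →39  S(S(S(S(S(S(S(S(S(add(mul(Z, add(SSSZ, Z)), Z))))))))))
  →40  S(S(S(S(S(S(S(S(S(add(Z, Z))))))))))
  →41  S^9(Z)

Term B:
  start: mul(add(SSZ, SZ), add(SSSZ, Z))
  →1  mul(S(add(SZ, SZ)), add(SSSZ, Z))
  →2  add(add(SSSZ, Z), mul(add(SZ, SZ), add(SSSZ, Z)))
  →3  add(S(add(SSZ, Z)), mul(add(SZ, SZ), add(SSSZ, Z)))
  →4  S(add(add(SSZ, Z), mul(add(SZ, SZ), add(SSSZ, Z))))
  →5  S(add(S(add(SZ, Z)), mul(add(SZ, SZ), add(SSSZ, Z))))
  →6  S(S(add(add(SZ, Z), mul(add(SZ, SZ), add(SSSZ, Z)))))
  →7  S(S(add(S(add(Z, Z)), mul(add(SZ, SZ), add(SSSZ, Z)))))
  →8  S(S(S(add(add(Z, Z), mul(add(SZ, SZ), add(SSSZ, Z))))))
  →9  S(S(S(add(Z, mul(add(SZ, SZ), add(SSSZ, Z))))))
  →10  S(S(S(mul(add(SZ, SZ), add(SSSZ, Z)))))
  →11  S(S(S(mul(S(add(Z, SZ)), add(SSSZ, Z)))))
  →12  S(S(S(add(add(SSSZ, Z), mul(add(Z, SZ), add(SSSZ, Z))))))
  →13  S(S(S(add(S(add(SSZ, Z)), mul(add(Z, SZ), add(SSSZ, Z))))))
  →14  S(S(S(S(add(add(SSZ, Z), mul(add(Z, SZ), add(SSSZ, Z)))))))
  →15  S(S(S(S(add(S(add(SZ, Z)), mul(add(Z, SZ), add(SSSZ, Z)))))))
  →16  S(S(S(S(S(add(add(SZ, Z), mul(add(Z, SZ), add(SSSZ, Z))))))))
  →17  S(S(S(S(S(add(S(add(Z, Z)), mul(add(Z, SZ), add(SSSZ, Z))))))))
  →18  S(S(S(S(S(S(add(add(Z, Z), mul(add(Z, SZ), add(SSSZ, Z)))))))))
  →19  S(S(S(S(S(S(add(Z, mul(add(Z, SZ), add(SSSZ, Z)))))))))
  →20  S(S(S(S(S(S(mul(add(Z, SZ), add(SSSZ, Z))))))))
  →21  S(S(S(S(S(S(mul(SZ, add(SSSZ, Z))))))))
  →22  S(S(S(S(S(S(add(add(SSSZ, Z), mul(Z, add(SSSZ, Z)))))))))
  →23  S(S(S(S(S(S(add(S(add(SSZ, Z)), mul(Z, add(SSSZ, Z)))))))))
  →24  S(S(S(S(S(S(S(add(add(SSZ, Z), mul(Z, add(SSSZ, Z))))))))))
  →25  S(S(S(S(S(S(S(add(S(add(SZ, Z)), mul(Z, add(SSSZ, Z))))))))))
  →26  S(S(S(S(S(S(S(S(add(add(SZ, Z), mul(Z, add(SSSZ, Z)))))))))))
  →27  S(S(S(S(S(S(S(S(add(S(add(Z, Z)), mul(Z, add(SSSZ, Z)))))))))))
  →28  S(S(S(S(S(S(S(S(S(add(add(Z, Z), mul(Z, add(SSSZ, Z))))))))))))
  →29  S(S(S(S(S(S(S(S(S(add(Z, mul(Z, add(SSSZ, Z))))))))))))
  →30  S(S(S(S(S(S(S(S(S(mul(Z, add(SSSZ, Z)))))))))))
  →31  S^9(Z)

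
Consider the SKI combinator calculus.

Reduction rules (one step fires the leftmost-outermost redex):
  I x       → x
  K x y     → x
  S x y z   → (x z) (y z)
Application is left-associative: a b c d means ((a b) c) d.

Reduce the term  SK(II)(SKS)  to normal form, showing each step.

Answer: normal form = SKS  (in 2 steps)

Reduction:
  start: SK(II)(SKS)
  [1] K(SKS)(II(SKS))
  [2] SKS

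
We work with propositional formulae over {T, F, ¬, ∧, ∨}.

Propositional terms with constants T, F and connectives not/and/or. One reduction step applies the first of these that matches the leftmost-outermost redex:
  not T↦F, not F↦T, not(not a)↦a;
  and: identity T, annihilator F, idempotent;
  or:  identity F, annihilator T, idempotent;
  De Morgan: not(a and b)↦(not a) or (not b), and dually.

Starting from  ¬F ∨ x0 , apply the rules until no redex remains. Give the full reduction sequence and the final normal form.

  start: ¬F ∨ x0
  →1  T ∨ x0
  →2  T

Answer: normal form = T  (in 2 steps)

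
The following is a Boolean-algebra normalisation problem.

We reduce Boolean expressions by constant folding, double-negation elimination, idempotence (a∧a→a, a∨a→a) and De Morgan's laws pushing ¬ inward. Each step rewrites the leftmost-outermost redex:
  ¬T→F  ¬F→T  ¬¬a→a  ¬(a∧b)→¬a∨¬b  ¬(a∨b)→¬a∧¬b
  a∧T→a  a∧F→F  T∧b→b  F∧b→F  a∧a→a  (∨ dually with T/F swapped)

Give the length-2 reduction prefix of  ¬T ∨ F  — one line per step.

Answer: after 2 steps: F

Derivation:
  start: ¬T ∨ F
  [1] ¬T
  [2] F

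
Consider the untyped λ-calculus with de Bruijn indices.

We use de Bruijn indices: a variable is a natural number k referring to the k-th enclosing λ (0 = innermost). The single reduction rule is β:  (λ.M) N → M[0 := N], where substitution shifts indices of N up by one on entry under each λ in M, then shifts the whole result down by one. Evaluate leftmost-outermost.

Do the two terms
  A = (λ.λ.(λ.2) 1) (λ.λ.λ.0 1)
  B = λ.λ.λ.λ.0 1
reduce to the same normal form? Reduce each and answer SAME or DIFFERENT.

Term A:
  start: (λ.λ.(λ.2) 1) (λ.λ.λ.0 1)
  [1] λ.(λ.λ.λ.λ.0 1) (λ.λ.λ.0 1)
  [2] λ.λ.λ.λ.0 1

Term B:
  start: λ.λ.λ.λ.0 1

Answer: SAME — A ⇓ λ.λ.λ.λ.0 1, B ⇓ λ.λ.λ.λ.0 1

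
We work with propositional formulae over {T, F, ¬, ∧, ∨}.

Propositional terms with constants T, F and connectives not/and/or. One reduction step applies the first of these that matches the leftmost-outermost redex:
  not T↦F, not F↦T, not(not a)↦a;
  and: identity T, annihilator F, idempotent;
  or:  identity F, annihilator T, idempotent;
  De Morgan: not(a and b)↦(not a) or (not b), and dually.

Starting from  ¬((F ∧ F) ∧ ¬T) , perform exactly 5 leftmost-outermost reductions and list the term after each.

  start: ¬((F ∧ F) ∧ ¬T)
  [1] ¬(F ∧ F) ∨ ¬¬T
  [2] (¬F ∨ ¬F) ∨ ¬¬T
  [3] ¬F ∨ ¬¬T
  [4] T ∨ ¬¬T
  [5] T

Answer: after 5 steps: T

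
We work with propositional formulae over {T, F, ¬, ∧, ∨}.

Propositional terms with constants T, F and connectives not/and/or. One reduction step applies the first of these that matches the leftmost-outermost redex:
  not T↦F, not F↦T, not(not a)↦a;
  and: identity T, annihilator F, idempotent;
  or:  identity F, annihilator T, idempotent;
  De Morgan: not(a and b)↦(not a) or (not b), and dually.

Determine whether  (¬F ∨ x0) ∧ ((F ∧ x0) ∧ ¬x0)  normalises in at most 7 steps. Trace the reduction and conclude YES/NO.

  start: (¬F ∨ x0) ∧ ((F ∧ x0) ∧ ¬x0)
  step 1: (T ∨ x0) ∧ ((F ∧ x0) ∧ ¬x0)
  step 2: T ∧ ((F ∧ x0) ∧ ¬x0)
  step 3: (F ∧ x0) ∧ ¬x0
  step 4: F ∧ ¬x0
  step 5: F

Answer: YES — reaches normal form F in 5 ≤ 7 steps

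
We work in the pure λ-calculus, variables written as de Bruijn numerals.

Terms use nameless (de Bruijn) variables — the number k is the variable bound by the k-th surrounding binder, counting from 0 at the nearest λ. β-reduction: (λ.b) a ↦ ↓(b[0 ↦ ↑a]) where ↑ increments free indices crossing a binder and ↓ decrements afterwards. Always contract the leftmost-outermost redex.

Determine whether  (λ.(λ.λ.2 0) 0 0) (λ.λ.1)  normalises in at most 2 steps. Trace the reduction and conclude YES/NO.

Answer: NO — after 2 steps the term is (λ.(λ.λ.1) 0) (λ.λ.1), not yet normal

Working:
  start: (λ.(λ.λ.2 0) 0 0) (λ.λ.1)
  [1] (λ.λ.(λ.λ.1) 0) (λ.λ.1) (λ.λ.1)
  [2] (λ.(λ.λ.1) 0) (λ.λ.1)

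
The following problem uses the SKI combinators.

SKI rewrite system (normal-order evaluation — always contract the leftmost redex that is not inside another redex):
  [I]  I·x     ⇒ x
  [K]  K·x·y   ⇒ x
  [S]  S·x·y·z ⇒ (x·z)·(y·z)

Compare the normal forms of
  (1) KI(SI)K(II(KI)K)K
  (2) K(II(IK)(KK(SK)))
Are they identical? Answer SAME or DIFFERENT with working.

Answer: DIFFERENT — A ⇓ I, B ⇓ K(KK)

Working:
Term A:
  start: KI(SI)K(II(KI)K)K
  →1  IK(II(KI)K)K
  →2  K(II(KI)K)K
  →3  II(KI)K
  →4  I(KI)K
  →5  KIK
  →6  I

Term B:
  start: K(II(IK)(KK(SK)))
  →1  K(I(IK)(KK(SK)))
  →2  K(IK(KK(SK)))
  →3  K(K(KK(SK)))
  →4  K(KK)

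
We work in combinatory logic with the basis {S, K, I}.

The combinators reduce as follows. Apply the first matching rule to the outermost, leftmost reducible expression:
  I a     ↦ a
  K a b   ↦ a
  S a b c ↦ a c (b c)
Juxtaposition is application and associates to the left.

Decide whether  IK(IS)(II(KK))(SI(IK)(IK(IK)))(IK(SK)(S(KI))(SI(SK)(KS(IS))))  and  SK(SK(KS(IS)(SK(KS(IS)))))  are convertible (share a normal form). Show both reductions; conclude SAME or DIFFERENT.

Term A:
  start: IK(IS)(II(KK))(SI(IK)(IK(IK)))(IK(SK)(S(KI))(SI(SK)(KS(IS))))
  [1] K(IS)(II(KK))(SI(IK)(IK(IK)))(IK(SK)(S(KI))(SI(SK)(KS(IS))))
  [2] IS(SI(IK)(IK(IK)))(IK(SK)(S(KI))(SI(SK)(KS(IS))))
  [3] S(SI(IK)(IK(IK)))(IK(SK)(S(KI))(SI(SK)(KS(IS))))
  [4] S(I(IK(IK))(IK(IK(IK))))(IK(SK)(S(KI))(SI(SK)(KS(IS))))
  [5] S(IK(IK)(IK(IK(IK))))(IK(SK)(S(KI))(SI(SK)(KS(IS))))
  [6] S(K(IK)(IK(IK(IK))))(IK(SK)(S(KI))(SI(SK)(KS(IS))))
  [7] S(IK)(IK(SK)(S(KI))(SI(SK)(KS(IS))))
  [8] SK(IK(SK)(S(KI))(SI(SK)(KS(IS))))
  [9] SK(K(SK)(S(KI))(SI(SK)(KS(IS))))
  [10] SK(SK(SI(SK)(KS(IS))))
  [11] SK(SK(I(KS(IS))(SK(KS(IS)))))
  [12] SK(SK(KS(IS)(SK(KS(IS)))))
  [13] SK(SK(S(SK(KS(IS)))))
  [14] SK(SK(S(SKS)))

Term B:
  start: SK(SK(KS(IS)(SK(KS(IS)))))
  [1] SK(SK(S(SK(KS(IS)))))
  [2] SK(SK(S(SKS)))

Answer: SAME — A ⇓ SK(SK(S(SKS))), B ⇓ SK(SK(S(SKS)))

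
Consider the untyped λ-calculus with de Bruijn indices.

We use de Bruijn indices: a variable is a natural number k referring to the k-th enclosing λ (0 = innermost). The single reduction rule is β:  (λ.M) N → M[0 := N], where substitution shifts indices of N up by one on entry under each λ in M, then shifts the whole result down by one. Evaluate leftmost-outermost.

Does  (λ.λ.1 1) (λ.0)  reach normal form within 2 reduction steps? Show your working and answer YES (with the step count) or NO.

Answer: YES — reaches normal form λ.λ.0 in 2 ≤ 2 steps

Reduction:
  start: (λ.λ.1 1) (λ.0)
  [1] λ.(λ.0) (λ.0)
  [2] λ.λ.0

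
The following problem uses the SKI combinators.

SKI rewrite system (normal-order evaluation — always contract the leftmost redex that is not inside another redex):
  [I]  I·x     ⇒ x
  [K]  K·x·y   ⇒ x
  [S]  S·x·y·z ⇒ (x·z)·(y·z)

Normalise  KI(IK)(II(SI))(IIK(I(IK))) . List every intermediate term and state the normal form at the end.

  start: KI(IK)(II(SI))(IIK(I(IK)))
  step 1: I(II(SI))(IIK(I(IK)))
  step 2: II(SI)(IIK(I(IK)))
  step 3: I(SI)(IIK(I(IK)))
  step 4: SI(IIK(I(IK)))
  step 5: SI(IK(I(IK)))
  step 6: SI(K(I(IK)))
  step 7: SI(K(IK))
  step 8: SI(KK)

Answer: normal form = SI(KK)  (in 8 steps)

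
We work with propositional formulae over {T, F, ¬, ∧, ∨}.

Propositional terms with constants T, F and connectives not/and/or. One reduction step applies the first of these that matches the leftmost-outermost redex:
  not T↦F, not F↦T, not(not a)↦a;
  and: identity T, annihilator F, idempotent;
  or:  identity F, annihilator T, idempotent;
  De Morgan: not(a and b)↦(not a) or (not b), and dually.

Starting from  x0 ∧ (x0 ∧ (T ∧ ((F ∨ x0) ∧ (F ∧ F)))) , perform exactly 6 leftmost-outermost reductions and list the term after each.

Answer: after 6 steps: F

Working:
  start: x0 ∧ (x0 ∧ (T ∧ ((F ∨ x0) ∧ (F ∧ F))))
  [1] x0 ∧ (x0 ∧ ((F ∨ x0) ∧ (F ∧ F)))
  [2] x0 ∧ (x0 ∧ (x0 ∧ (F ∧ F)))
  [3] x0 ∧ (x0 ∧ (x0 ∧ F))
  [4] x0 ∧ (x0 ∧ F)
  [5] x0 ∧ F
  [6] F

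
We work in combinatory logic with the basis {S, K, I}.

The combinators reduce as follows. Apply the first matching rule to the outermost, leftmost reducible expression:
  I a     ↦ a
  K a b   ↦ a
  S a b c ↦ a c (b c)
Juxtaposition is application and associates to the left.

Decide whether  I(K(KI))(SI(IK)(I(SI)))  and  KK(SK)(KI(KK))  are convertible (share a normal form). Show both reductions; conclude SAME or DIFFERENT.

Term A:
  start: I(K(KI))(SI(IK)(I(SI)))
  step 1: K(KI)(SI(IK)(I(SI)))
  step 2: KI

Term B:
  start: KK(SK)(KI(KK))
  step 1: K(KI(KK))
  step 2: KI

Answer: SAME — A ⇓ KI, B ⇓ KI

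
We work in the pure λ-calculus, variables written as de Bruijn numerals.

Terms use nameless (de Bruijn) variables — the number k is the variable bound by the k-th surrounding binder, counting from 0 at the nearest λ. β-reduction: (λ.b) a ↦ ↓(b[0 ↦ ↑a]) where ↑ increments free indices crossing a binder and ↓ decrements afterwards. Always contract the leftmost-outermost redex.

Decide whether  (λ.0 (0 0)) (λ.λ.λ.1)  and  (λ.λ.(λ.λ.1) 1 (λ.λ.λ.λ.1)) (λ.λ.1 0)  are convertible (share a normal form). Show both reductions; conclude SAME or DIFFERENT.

Answer: DIFFERENT — A ⇓ λ.λ.1, B ⇓ λ.λ.λ.1 0

Derivation:
Term A:
  start: (λ.0 (0 0)) (λ.λ.λ.1)
  [1] (λ.λ.λ.1) ((λ.λ.λ.1) (λ.λ.λ.1))
  [2] λ.λ.1

Term B:
  start: (λ.λ.(λ.λ.1) 1 (λ.λ.λ.λ.1)) (λ.λ.1 0)
  [1] λ.(λ.λ.1) (λ.λ.1 0) (λ.λ.λ.λ.1)
  [2] λ.(λ.λ.λ.1 0) (λ.λ.λ.λ.1)
  [3] λ.λ.λ.1 0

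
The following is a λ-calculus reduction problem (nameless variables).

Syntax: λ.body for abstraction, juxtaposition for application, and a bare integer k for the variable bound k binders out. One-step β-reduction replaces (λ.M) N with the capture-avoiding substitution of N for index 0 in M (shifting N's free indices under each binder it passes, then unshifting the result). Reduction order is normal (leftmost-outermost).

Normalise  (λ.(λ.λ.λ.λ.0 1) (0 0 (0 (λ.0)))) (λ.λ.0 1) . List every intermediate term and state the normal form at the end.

Answer: normal form = λ.λ.λ.0 1  (in 2 steps)

Derivation:
  start: (λ.(λ.λ.λ.λ.0 1) (0 0 (0 (λ.0)))) (λ.λ.0 1)
  [1] (λ.λ.λ.λ.0 1) ((λ.λ.0 1) (λ.λ.0 1) ((λ.λ.0 1) (λ.0)))
  [2] λ.λ.λ.0 1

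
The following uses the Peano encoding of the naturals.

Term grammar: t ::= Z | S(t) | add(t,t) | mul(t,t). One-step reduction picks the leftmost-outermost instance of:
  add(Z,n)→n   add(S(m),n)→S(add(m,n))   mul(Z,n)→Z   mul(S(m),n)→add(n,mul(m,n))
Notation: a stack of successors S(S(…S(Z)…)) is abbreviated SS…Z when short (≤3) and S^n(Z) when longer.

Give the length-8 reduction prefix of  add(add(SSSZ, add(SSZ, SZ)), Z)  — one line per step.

Answer: after 8 steps: S(S(S(add(S(add(SZ, SZ)), Z))))

Reduction:
  start: add(add(SSSZ, add(SSZ, SZ)), Z)
  [1] add(S(add(SSZ, add(SSZ, SZ))), Z)
  [2] S(add(add(SSZ, add(SSZ, SZ)), Z))
  [3] S(add(S(add(SZ, add(SSZ, SZ))), Z))
  [4] S(S(add(add(SZ, add(SSZ, SZ)), Z)))
  [5] S(S(add(S(add(Z, add(SSZ, SZ))), Z)))
  [6] S(S(S(add(add(Z, add(SSZ, SZ)), Z))))
  [7] S(S(S(add(add(SSZ, SZ), Z))))
  [8] S(S(S(add(S(add(SZ, SZ)), Z))))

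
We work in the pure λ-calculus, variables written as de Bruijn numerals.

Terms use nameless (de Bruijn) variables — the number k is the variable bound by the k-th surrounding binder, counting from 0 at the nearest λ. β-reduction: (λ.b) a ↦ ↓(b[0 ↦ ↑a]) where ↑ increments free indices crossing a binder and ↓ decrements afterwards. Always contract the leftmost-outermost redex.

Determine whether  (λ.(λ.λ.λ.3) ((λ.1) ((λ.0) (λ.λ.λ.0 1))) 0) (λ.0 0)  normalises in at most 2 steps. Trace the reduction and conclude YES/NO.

  start: (λ.(λ.λ.λ.3) ((λ.1) ((λ.0) (λ.λ.λ.0 1))) 0) (λ.0 0)
  step 1: (λ.λ.λ.λ.0 0) ((λ.λ.0 0) ((λ.0) (λ.λ.λ.0 1))) (λ.0 0)
  step 2: (λ.λ.λ.0 0) (λ.0 0)

Answer: NO — after 2 steps the term is (λ.λ.λ.0 0) (λ.0 0), not yet normal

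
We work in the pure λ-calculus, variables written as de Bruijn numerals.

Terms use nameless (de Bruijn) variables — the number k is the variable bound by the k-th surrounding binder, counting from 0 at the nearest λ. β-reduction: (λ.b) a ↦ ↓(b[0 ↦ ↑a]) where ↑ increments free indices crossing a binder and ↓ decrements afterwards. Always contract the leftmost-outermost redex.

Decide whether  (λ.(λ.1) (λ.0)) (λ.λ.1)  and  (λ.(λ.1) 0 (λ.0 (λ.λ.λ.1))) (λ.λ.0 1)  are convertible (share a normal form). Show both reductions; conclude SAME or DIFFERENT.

Answer: DIFFERENT — A ⇓ λ.λ.1, B ⇓ λ.0 (λ.0 (λ.λ.λ.1))

Working:
Term A:
  start: (λ.(λ.1) (λ.0)) (λ.λ.1)
  step 1: (λ.λ.λ.1) (λ.0)
  step 2: λ.λ.1

Term B:
  start: (λ.(λ.1) 0 (λ.0 (λ.λ.λ.1))) (λ.λ.0 1)
  step 1: (λ.λ.λ.0 1) (λ.λ.0 1) (λ.0 (λ.λ.λ.1))
  step 2: (λ.λ.0 1) (λ.0 (λ.λ.λ.1))
  step 3: λ.0 (λ.0 (λ.λ.λ.1))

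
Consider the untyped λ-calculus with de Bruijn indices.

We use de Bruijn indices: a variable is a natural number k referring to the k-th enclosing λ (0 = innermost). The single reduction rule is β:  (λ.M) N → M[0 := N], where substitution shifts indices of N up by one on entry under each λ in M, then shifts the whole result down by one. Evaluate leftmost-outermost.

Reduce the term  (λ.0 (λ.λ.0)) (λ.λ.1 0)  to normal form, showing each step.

  start: (λ.0 (λ.λ.0)) (λ.λ.1 0)
  →1  (λ.λ.1 0) (λ.λ.0)
  →2  λ.(λ.λ.0) 0
  →3  λ.λ.0

Answer: normal form = λ.λ.0  (in 3 steps)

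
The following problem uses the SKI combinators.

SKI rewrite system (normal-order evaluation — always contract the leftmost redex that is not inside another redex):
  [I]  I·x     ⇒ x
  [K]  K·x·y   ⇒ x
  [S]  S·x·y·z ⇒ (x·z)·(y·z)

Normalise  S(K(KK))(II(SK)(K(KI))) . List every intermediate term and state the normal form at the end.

Answer: normal form = S(K(KK))(SK(K(KI)))  (in 2 steps)

Derivation:
  start: S(K(KK))(II(SK)(K(KI)))
  [1] S(K(KK))(I(SK)(K(KI)))
  [2] S(K(KK))(SK(K(KI)))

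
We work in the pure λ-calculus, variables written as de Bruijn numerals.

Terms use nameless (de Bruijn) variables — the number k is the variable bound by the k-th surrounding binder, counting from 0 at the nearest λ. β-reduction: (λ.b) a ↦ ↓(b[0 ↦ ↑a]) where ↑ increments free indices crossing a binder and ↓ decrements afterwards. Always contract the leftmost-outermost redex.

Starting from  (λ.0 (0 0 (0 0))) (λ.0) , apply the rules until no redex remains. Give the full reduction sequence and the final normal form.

  start: (λ.0 (0 0 (0 0))) (λ.0)
  →1  (λ.0) ((λ.0) (λ.0) ((λ.0) (λ.0)))
  →2  (λ.0) (λ.0) ((λ.0) (λ.0))
  →3  (λ.0) ((λ.0) (λ.0))
  →4  (λ.0) (λ.0)
  →5  λ.0

Answer: normal form = λ.0  (in 5 steps)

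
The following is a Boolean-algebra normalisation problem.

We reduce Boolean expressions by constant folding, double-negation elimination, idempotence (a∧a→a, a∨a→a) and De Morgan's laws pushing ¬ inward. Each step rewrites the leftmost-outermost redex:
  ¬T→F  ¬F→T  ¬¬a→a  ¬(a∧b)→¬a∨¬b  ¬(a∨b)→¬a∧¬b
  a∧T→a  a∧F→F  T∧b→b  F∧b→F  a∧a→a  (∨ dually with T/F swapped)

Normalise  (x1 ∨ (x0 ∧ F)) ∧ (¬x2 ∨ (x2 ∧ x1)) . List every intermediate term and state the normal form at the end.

  start: (x1 ∨ (x0 ∧ F)) ∧ (¬x2 ∨ (x2 ∧ x1))
  →1  (x1 ∨ F) ∧ (¬x2 ∨ (x2 ∧ x1))
  →2  x1 ∧ (¬x2 ∨ (x2 ∧ x1))

Answer: normal form = x1 ∧ (¬x2 ∨ (x2 ∧ x1))  (in 2 steps)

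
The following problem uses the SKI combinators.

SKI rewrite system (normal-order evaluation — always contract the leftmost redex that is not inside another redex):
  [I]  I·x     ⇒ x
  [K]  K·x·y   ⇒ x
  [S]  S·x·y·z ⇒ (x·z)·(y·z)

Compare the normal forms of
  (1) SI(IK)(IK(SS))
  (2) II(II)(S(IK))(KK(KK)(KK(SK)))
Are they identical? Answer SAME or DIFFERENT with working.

Term A:
  start: SI(IK)(IK(SS))
  [1] I(IK(SS))(IK(IK(SS)))
  [2] IK(SS)(IK(IK(SS)))
  [3] K(SS)(IK(IK(SS)))
  [4] SS

Term B:
  start: II(II)(S(IK))(KK(KK)(KK(SK)))
  [1] I(II)(S(IK))(KK(KK)(KK(SK)))
  [2] II(S(IK))(KK(KK)(KK(SK)))
  [3] I(S(IK))(KK(KK)(KK(SK)))
  [4] S(IK)(KK(KK)(KK(SK)))
  [5] SK(KK(KK)(KK(SK)))
  [6] SK(K(KK(SK)))
  [7] SK(KK)

Answer: DIFFERENT — A ⇓ SS, B ⇓ SK(KK)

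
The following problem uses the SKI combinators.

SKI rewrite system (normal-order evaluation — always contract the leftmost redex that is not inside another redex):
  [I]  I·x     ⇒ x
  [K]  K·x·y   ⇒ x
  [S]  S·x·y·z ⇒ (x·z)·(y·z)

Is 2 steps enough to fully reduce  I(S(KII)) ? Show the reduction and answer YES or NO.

  start: I(S(KII))
  step 1: S(KII)
  step 2: SI

Answer: YES — reaches normal form SI in 2 ≤ 2 steps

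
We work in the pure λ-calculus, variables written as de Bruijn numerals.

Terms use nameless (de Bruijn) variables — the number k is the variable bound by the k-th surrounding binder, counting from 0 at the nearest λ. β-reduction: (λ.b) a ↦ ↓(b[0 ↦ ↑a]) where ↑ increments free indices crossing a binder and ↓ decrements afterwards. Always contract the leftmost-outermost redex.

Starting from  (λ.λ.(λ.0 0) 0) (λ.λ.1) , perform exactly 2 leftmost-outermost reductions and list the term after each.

  start: (λ.λ.(λ.0 0) 0) (λ.λ.1)
  [1] λ.(λ.0 0) 0
  [2] λ.0 0

Answer: after 2 steps: λ.0 0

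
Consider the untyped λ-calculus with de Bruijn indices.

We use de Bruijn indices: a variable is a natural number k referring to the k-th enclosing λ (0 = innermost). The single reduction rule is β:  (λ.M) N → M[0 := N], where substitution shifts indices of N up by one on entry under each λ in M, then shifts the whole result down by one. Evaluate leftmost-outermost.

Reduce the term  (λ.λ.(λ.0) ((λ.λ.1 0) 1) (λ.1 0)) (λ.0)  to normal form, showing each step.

Answer: normal form = λ.λ.1 0  (in 5 steps)

Working:
  start: (λ.λ.(λ.0) ((λ.λ.1 0) 1) (λ.1 0)) (λ.0)
  [1] λ.(λ.0) ((λ.λ.1 0) (λ.0)) (λ.1 0)
  [2] λ.(λ.λ.1 0) (λ.0) (λ.1 0)
  [3] λ.(λ.(λ.0) 0) (λ.1 0)
  [4] λ.(λ.0) (λ.1 0)
  [5] λ.λ.1 0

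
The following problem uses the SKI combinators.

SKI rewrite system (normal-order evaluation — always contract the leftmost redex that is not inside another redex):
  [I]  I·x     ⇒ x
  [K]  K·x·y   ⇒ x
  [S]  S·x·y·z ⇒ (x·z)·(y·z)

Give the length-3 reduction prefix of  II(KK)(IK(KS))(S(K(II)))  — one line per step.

Answer: after 3 steps: K(S(K(II)))

Working:
  start: II(KK)(IK(KS))(S(K(II)))
  →1  I(KK)(IK(KS))(S(K(II)))
  →2  KK(IK(KS))(S(K(II)))
  →3  K(S(K(II)))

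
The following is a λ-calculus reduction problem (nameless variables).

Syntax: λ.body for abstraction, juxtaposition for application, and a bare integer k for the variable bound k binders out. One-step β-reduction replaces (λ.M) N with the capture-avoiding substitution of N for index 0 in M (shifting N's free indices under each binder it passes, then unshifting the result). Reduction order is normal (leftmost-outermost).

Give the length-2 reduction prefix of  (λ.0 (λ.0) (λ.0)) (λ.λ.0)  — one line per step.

Answer: after 2 steps: (λ.0) (λ.0)

Working:
  start: (λ.0 (λ.0) (λ.0)) (λ.λ.0)
  [1] (λ.λ.0) (λ.0) (λ.0)
  [2] (λ.0) (λ.0)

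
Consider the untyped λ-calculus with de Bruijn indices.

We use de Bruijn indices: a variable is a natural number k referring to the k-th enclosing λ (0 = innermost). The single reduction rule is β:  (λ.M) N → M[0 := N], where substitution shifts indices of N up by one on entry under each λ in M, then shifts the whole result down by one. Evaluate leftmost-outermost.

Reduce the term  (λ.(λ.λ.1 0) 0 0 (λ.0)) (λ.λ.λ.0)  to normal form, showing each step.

Answer: normal form = λ.0  (in 5 steps)

Working:
  start: (λ.(λ.λ.1 0) 0 0 (λ.0)) (λ.λ.λ.0)
  →1  (λ.λ.1 0) (λ.λ.λ.0) (λ.λ.λ.0) (λ.0)
  →2  (λ.(λ.λ.λ.0) 0) (λ.λ.λ.0) (λ.0)
  →3  (λ.λ.λ.0) (λ.λ.λ.0) (λ.0)
  →4  (λ.λ.0) (λ.0)
  →5  λ.0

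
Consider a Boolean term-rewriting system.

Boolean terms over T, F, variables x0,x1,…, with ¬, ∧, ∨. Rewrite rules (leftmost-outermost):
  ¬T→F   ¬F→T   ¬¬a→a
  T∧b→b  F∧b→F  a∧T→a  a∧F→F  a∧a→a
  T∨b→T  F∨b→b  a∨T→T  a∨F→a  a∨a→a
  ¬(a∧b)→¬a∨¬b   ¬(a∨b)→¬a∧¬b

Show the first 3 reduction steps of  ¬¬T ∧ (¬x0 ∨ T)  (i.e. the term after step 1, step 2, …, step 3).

  start: ¬¬T ∧ (¬x0 ∨ T)
  [1] T ∧ (¬x0 ∨ T)
  [2] ¬x0 ∨ T
  [3] T

Answer: after 3 steps: T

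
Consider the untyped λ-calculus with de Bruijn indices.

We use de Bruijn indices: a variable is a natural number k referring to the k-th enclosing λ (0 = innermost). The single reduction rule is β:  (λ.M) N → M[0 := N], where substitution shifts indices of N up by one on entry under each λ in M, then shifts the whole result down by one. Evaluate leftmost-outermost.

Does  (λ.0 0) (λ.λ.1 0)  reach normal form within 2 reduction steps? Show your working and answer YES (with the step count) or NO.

  start: (λ.0 0) (λ.λ.1 0)
  →1  (λ.λ.1 0) (λ.λ.1 0)
  →2  λ.(λ.λ.1 0) 0

Answer: NO — after 2 steps the term is λ.(λ.λ.1 0) 0, not yet normal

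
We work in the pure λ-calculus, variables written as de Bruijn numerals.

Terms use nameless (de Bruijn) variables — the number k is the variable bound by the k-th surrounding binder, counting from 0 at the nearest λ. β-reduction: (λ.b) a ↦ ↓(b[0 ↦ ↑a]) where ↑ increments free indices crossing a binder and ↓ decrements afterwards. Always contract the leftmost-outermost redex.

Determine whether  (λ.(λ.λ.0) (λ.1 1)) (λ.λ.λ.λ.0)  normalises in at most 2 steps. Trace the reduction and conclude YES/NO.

  start: (λ.(λ.λ.0) (λ.1 1)) (λ.λ.λ.λ.0)
  →1  (λ.λ.0) (λ.(λ.λ.λ.λ.0) (λ.λ.λ.λ.0))
  →2  λ.0

Answer: YES — reaches normal form λ.0 in 2 ≤ 2 steps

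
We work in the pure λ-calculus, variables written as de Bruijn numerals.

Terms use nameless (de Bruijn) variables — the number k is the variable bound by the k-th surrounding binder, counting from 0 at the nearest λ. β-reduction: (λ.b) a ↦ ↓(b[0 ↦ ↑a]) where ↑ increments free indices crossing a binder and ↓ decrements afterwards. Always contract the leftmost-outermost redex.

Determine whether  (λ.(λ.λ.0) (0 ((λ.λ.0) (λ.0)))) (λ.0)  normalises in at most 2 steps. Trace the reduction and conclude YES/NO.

  start: (λ.(λ.λ.0) (0 ((λ.λ.0) (λ.0)))) (λ.0)
  step 1: (λ.λ.0) ((λ.0) ((λ.λ.0) (λ.0)))
  step 2: λ.0

Answer: YES — reaches normal form λ.0 in 2 ≤ 2 steps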